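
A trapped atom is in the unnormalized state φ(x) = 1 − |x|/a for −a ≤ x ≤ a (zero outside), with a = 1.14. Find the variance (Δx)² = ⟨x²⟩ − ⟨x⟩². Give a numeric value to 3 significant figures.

Compute ⟨x⟩ and ⟨x²⟩ separately, then (Δx)² = ⟨x²⟩ − ⟨x⟩².
φ is even, so ∫ over [−a, a] = 2∫₀ᵃ with φ = 1 − x/a there: ∫₀ᵃ (1 − x/a)² dx = a/3, ∫₀ᵃ x²(1 − x/a)² dx = a³/30, ∫₀ᵃ x⁴(1 − x/a)² dx = a⁵/105.
Normalization: ∫|φ|² dx = 0.76000.
⟨x⟩ = 0.0000 and ⟨x²⟩ = 0.12996.
(Δx)² = 0.12996 − (0.0000)² = 0.12996.

0.130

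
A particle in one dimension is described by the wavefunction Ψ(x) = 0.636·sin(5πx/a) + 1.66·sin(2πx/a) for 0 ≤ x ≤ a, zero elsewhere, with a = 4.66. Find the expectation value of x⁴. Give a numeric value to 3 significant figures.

⟨x⁴⟩ = ∫ x⁴·|Ψ|² dx / ∫|Ψ|² dx (integrals over the domain).
On 0 ≤ x ≤ a (j ≠ l): ∫sin²(jπx/a) dx = a/2, ∫sin(jπx/a)·sin(lπx/a) dx = 0; diagonal moments ∫x·sin²(jπx/a) dx = a²/4, ∫x²·sin²(jπx/a) dx = a³·(1/6 − 1/(4j²π²)); cross terms ∫x·sin(jπx/a)·sin(lπx/a) dx = 0 for j + l even and −4jla²/(π²(j² − l²)²) for j + l odd, ∫x²·sin(jπx/a)·sin(lπx/a) dx = (−1)^(j+l)·4jla³/(π²(j² − l²)²); higher powers the same way via product-to-sum and parts.
State is unnormalized: ∫|Ψ|² dx = 7.3630, and ∫Ψ*·x⁴·Ψ dx = 540.40, so ⟨x⁴⟩ = 540.40 / 7.3630.
⟨x⁴⟩ = 73.393.

73.4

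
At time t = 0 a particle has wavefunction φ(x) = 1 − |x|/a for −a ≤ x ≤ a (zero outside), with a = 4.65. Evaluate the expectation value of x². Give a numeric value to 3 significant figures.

2.16

⟨x²⟩ = ∫ x²·|φ|² dx / ∫|φ|² dx (integrals over the domain).
φ is even, so ∫ over [−a, a] = 2∫₀ᵃ with φ = 1 − x/a there: ∫₀ᵃ (1 − x/a)² dx = a/3, ∫₀ᵃ x²(1 − x/a)² dx = a³/30, ∫₀ᵃ x⁴(1 − x/a)² dx = a⁵/105.
State is unnormalized: ∫|φ|² dx = 3.1000, and ∫φ*·x²·φ dx = 6.7030, so ⟨x²⟩ = 6.7030 / 3.1000.
⟨x²⟩ = 2.1623.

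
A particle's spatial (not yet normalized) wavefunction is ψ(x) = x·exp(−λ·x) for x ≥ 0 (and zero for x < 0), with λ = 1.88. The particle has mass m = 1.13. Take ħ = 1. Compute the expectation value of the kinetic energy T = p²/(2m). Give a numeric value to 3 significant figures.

T = −(ħ²/2m) d²/dx², so ⟨T⟩ = −(ħ²/2m) ∫ ψ*·ψ'' dx / ∫|ψ|² dx; with m = 1.13.
Differentiate x·exp(−λ·x) with the product rule; every integrand then reduces to terms xʲ·e^(−2λx) on [0, ∞), with ∫₀^∞ xʲ·e^(−2λx) dx = j!/(2λ)^(j+1).
State is unnormalized: ∫|ψ|² dx = 0.037624, and ∫ψ*·(−ħ²/2m · ψ'') dx = 0.058840, so ⟨T⟩ = 0.058840 / 0.037624.
⟨T⟩ = 1.5639.

1.56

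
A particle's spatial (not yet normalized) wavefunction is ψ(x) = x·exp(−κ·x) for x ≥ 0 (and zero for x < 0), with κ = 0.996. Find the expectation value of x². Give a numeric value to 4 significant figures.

⟨x²⟩ = ∫ x²·|ψ|² dx / ∫|ψ|² dx (integrals over the domain).
Every integrand reduces to terms xʲ·e^(−2κx) on [0, ∞); use ∫₀^∞ xʲ·e^(−2κx) dx = j!/(2κ)^(j+1).
State is unnormalized: ∫|ψ|² dx = 0.25302, and ∫ψ*·x²·ψ dx = 0.76518, so ⟨x²⟩ = 0.76518 / 0.25302.
⟨x²⟩ = 3.0241.

3.024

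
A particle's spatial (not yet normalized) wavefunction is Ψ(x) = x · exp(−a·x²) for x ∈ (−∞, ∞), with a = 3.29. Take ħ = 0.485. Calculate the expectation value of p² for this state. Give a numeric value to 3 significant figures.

2.32

p² Ψ = −ħ² d²Ψ/dx²; ⟨p²⟩ = −ħ² ∫ Ψ*·Ψ'' dx / ∫|Ψ|² dx.
Expand each integrand as polynomial × e^(−2ax²) and use ∫x^(2j)·e^(−2ax²) dx = (2j−1)!!/(4a)^j · √(π/(2a)), odd powers → 0; here √(π/(2a)) = 0.69097. Differentiate with the product rule, d/dx e^(−ax²) = −2ax·e^(−ax²).
State is unnormalized: ∫|Ψ|² dx = 0.052506, and ∫Ψ*·(−ħ² Ψ'') dx = 0.12190, so ⟨p²⟩ = 0.12190 / 0.052506.
⟨p²⟩ = 2.3217.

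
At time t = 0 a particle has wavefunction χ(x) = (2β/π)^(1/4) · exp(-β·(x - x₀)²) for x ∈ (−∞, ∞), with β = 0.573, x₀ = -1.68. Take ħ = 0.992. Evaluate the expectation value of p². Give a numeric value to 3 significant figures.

0.564

p² χ = −ħ² d²χ/dx²; ⟨p²⟩ = −ħ² ∫ χ*·χ'' dx.
Gaussian moments (u = x − x₀): ∫u^(2j)·e^(−2βu²) du = (2j−1)!!/(4β)^j · √(π/(2β)), odd powers integrate to 0; here √(π/(2β)) = 1.6557. Derivatives: d/dx e^(−βu²) = −2βu·e^(−βu²), d²/dx² e^(−βu²) = (4β²u² − 2β)·e^(−βu²).
⟨p²⟩ = 0.56387.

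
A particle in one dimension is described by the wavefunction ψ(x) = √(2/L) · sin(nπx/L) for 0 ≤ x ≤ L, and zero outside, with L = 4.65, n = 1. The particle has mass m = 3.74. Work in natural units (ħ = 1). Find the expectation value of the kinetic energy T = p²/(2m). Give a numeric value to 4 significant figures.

0.06102

T = −(ħ²/2m) d²/dx², so ⟨T⟩ = −(ħ²/2m) ∫ ψ*·ψ'' dx; with m = 3.74.
d/dx sin(nπx/L) = (nπ/L)·cos(nπx/L) and d²/dx² sin(nπx/L) = −(nπ/L)²·sin(nπx/L); on 0 ≤ x ≤ L, ∫sin²(nπx/L) dx = L/2 and ∫sin(nπx/L)·cos(nπx/L) dx = 0.
⟨T⟩ = 0.061023.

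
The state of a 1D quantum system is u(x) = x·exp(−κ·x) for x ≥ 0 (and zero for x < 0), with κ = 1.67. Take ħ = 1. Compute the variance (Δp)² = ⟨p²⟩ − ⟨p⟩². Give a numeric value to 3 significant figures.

2.79

Compute ⟨p⟩ and ⟨p²⟩ separately; (Δp)² = ⟨p²⟩ − ⟨p⟩².
Differentiate x·exp(−κ·x) with the product rule; every integrand then reduces to terms xʲ·e^(−2κx) on [0, ∞), with ∫₀^∞ xʲ·e^(−2κx) dx = j!/(2κ)^(j+1).
Normalization: ∫|u|² dx = 0.053677.
⟨p⟩ = 0.0000 and ⟨p²⟩ = 2.7889.
(Δp)² = 2.7889 − (0.0000)² = 2.7889.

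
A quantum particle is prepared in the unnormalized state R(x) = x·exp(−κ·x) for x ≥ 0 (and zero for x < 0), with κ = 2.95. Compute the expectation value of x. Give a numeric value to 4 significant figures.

0.5085

⟨x⟩ = ∫ x·|R|² dx / ∫|R|² dx (integrals over the domain).
Every integrand reduces to terms xʲ·e^(−2κx) on [0, ∞); use ∫₀^∞ xʲ·e^(−2κx) dx = j!/(2κ)^(j+1).
State is unnormalized: ∫|R|² dx = 0.0097381, and ∫R*·x·R dx = 0.0049516, so ⟨x⟩ = 0.0049516 / 0.0097381.
⟨x⟩ = 0.50847.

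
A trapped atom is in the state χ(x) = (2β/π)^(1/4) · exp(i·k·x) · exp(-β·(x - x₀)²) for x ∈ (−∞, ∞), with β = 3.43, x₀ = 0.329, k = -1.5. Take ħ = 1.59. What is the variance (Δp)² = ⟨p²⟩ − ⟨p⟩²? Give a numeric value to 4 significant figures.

Compute ⟨p⟩ and ⟨p²⟩ separately; (Δp)² = ⟨p²⟩ − ⟨p⟩².
Gaussian moments (u = x − x₀): ∫u^(2j)·e^(−2βu²) du = (2j−1)!!/(4β)^j · √(π/(2β)), odd powers integrate to 0; here √(π/(2β)) = 0.67673. Derivatives: χ′ = (ik − 2βu)·χ, χ″ = ((ik − 2βu)² − 2β)·χ; the odd-in-u pieces drop out.
⟨p⟩ = -2.3850 and ⟨p²⟩ = 14.360.
(Δp)² = 14.360 − (-2.3850)² = 8.6714.

8.671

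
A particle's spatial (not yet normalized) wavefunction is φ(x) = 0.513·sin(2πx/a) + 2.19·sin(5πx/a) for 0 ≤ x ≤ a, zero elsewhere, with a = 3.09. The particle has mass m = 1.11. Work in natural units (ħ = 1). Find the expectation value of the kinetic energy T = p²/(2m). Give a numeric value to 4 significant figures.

11.13

T = −(ħ²/2m) d²/dx², so ⟨T⟩ = −(ħ²/2m) ∫ φ*·φ'' dx / ∫|φ|² dx; with m = 1.11.
d²/dx² sin(jπx/a) = −(jπ/a)²·sin(jπx/a); on 0 ≤ x ≤ a, ∫sin²(jπx/a) dx = a/2 and ∫sin(jπx/a)·sin(lπx/a) dx = 0 for j ≠ l, so only diagonal terms survive in ∫|φ|² and ∫φ·φ″; ∫φ·φ′ dx = [φ²/2] between the walls = 0.
State is unnormalized: ∫|φ|² dx = 7.8166, and ∫φ*·(−ħ²/2m · φ'') dx = 87.013, so ⟨T⟩ = 87.013 / 7.8166.
⟨T⟩ = 11.132.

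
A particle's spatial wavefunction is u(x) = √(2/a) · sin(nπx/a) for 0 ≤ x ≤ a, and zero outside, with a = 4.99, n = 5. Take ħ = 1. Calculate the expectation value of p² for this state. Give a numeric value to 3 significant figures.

9.91

p² u = −ħ² d²u/dx²; ⟨p²⟩ = −ħ² ∫ u*·u'' dx.
d/dx sin(nπx/a) = (nπ/a)·cos(nπx/a) and d²/dx² sin(nπx/a) = −(nπ/a)²·sin(nπx/a); on 0 ≤ x ≤ a, ∫sin²(nπx/a) dx = a/2 and ∫sin(nπx/a)·cos(nπx/a) dx = 0.
⟨p²⟩ = 9.9092.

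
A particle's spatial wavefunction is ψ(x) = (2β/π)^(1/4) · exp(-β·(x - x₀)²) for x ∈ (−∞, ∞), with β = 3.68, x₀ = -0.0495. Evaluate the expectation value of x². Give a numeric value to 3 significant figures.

0.0704

⟨x²⟩ = ∫ x²·|ψ|² dx (integrals over the domain).
Gaussian moments (u = x − x₀): ∫u^(2j)·e^(−2βu²) du = (2j−1)!!/(4β)^j · √(π/(2β)), odd powers integrate to 0; here √(π/(2β)) = 0.65334.
⟨x²⟩ = 0.070385.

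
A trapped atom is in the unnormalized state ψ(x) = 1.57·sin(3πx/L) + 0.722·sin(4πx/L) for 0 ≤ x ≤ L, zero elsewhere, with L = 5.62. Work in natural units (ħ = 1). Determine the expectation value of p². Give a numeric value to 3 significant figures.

p² ψ = −ħ² d²ψ/dx²; ⟨p²⟩ = −ħ² ∫ ψ*·ψ'' dx / ∫|ψ|² dx.
d²/dx² sin(jπx/L) = −(jπ/L)²·sin(jπx/L); on 0 ≤ x ≤ L, ∫sin²(jπx/L) dx = L/2 and ∫sin(jπx/L)·sin(lπx/L) dx = 0 for j ≠ l, so only diagonal terms survive in ∫|ψ|² and ∫ψ·ψ″; ∫ψ·ψ′ dx = [ψ²/2] between the walls = 0.
State is unnormalized: ∫|ψ|² dx = 8.3912, and ∫ψ*·(−ħ² ψ'') dx = 26.803, so ⟨p²⟩ = 26.803 / 8.3912.
⟨p²⟩ = 3.1942.

3.19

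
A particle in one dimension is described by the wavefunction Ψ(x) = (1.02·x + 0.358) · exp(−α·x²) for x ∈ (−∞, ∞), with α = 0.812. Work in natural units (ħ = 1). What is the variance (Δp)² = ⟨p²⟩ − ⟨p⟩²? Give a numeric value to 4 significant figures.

1.972

Compute ⟨p⟩ and ⟨p²⟩ separately; (Δp)² = ⟨p²⟩ − ⟨p⟩².
Expand each integrand as polynomial × e^(−2αx²) and use ∫x^(2j)·e^(−2αx²) dx = (2j−1)!!/(4α)^j · √(π/(2α)), odd powers → 0; here √(π/(2α)) = 1.3909. Differentiate with the product rule, d/dx e^(−αx²) = −2αx·e^(−αx²).
Normalization: ∫|Ψ|² dx = 0.62378.
⟨p⟩ = 0.0000 and ⟨p²⟩ = 1.9719.
(Δp)² = 1.9719 − (0.0000)² = 1.9719.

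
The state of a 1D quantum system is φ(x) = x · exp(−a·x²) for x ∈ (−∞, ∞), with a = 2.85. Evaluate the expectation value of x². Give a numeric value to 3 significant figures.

⟨x²⟩ = ∫ x²·|φ|² dx / ∫|φ|² dx (integrals over the domain).
Expand each integrand as polynomial × e^(−2ax²) and use ∫x^(2j)·e^(−2ax²) dx = (2j−1)!!/(4a)^j · √(π/(2a)), odd powers → 0; here √(π/(2a)) = 0.74240.
State is unnormalized: ∫|φ|² dx = 0.065123, and ∫φ*·x²·φ dx = 0.017138, so ⟨x²⟩ = 0.017138 / 0.065123.
⟨x²⟩ = 0.26316.

0.263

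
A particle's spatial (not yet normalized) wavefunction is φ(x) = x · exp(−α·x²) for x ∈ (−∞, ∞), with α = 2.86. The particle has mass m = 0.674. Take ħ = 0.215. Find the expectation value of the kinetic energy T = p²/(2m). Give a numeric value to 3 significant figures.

T = −(ħ²/2m) d²/dx², so ⟨T⟩ = −(ħ²/2m) ∫ φ*·φ'' dx / ∫|φ|² dx; with m = 0.674.
Expand each integrand as polynomial × e^(−2αx²) and use ∫x^(2j)·e^(−2αx²) dx = (2j−1)!!/(4α)^j · √(π/(2α)), odd powers → 0; here √(π/(2α)) = 0.74110. Differentiate with the product rule, d/dx e^(−αx²) = −2αx·e^(−αx²).
State is unnormalized: ∫|φ|² dx = 0.064781, and ∫φ*·(−ħ²/2m · φ'') dx = 0.019060, so ⟨T⟩ = 0.019060 / 0.064781.
⟨T⟩ = 0.29422.

0.294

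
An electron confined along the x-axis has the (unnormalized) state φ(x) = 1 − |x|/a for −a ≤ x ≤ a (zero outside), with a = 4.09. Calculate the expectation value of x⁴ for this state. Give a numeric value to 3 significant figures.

8.00

⟨x⁴⟩ = ∫ x⁴·|φ|² dx / ∫|φ|² dx (integrals over the domain).
φ is even, so ∫ over [−a, a] = 2∫₀ᵃ with φ = 1 − x/a there: ∫₀ᵃ (1 − x/a)² dx = a/3, ∫₀ᵃ x²(1 − x/a)² dx = a³/30, ∫₀ᵃ x⁴(1 − x/a)² dx = a⁵/105.
State is unnormalized: ∫|φ|² dx = 2.7267, and ∫φ*·x⁴·φ dx = 21.800, so ⟨x⁴⟩ = 21.800 / 2.7267.
⟨x⁴⟩ = 7.9951.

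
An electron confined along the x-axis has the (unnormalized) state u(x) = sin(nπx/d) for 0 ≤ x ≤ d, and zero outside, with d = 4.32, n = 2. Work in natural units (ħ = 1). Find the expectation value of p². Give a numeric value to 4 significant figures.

2.115

p² u = −ħ² d²u/dx²; ⟨p²⟩ = −ħ² ∫ u*·u'' dx / ∫|u|² dx.
d/dx sin(nπx/d) = (nπ/d)·cos(nπx/d) and d²/dx² sin(nπx/d) = −(nπ/d)²·sin(nπx/d); on 0 ≤ x ≤ d, ∫sin²(nπx/d) dx = d/2 and ∫sin(nπx/d)·cos(nπx/d) dx = 0.
State is unnormalized: ∫|u|² dx = 2.1600, and ∫u*·(−ħ² u'') dx = 4.5693, so ⟨p²⟩ = 4.5693 / 2.1600.
⟨p²⟩ = 2.1154.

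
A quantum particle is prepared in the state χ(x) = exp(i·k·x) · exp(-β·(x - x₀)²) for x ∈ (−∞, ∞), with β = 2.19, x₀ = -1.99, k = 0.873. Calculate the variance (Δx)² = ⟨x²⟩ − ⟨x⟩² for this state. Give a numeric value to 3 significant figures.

0.114

Compute ⟨x⟩ and ⟨x²⟩ separately, then (Δx)² = ⟨x²⟩ − ⟨x⟩².
Gaussian moments (u = x − x₀): ∫u^(2j)·e^(−2βu²) du = (2j−1)!!/(4β)^j · √(π/(2β)), odd powers integrate to 0; here √(π/(2β)) = 0.84691.
Normalization: ∫|χ|² dx = 0.84691.
⟨x⟩ = -1.9900 and ⟨x²⟩ = 4.0743.
(Δx)² = 4.0743 − (-1.9900)² = 0.11416.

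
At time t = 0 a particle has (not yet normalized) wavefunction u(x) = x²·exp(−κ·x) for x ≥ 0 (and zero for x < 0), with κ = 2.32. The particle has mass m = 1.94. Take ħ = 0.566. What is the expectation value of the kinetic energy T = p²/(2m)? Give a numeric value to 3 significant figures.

T = −(ħ²/2m) d²/dx², so ⟨T⟩ = −(ħ²/2m) ∫ u*·u'' dx / ∫|u|² dx; with m = 1.94.
Differentiate x²·exp(−κ·x) with the product rule; every integrand then reduces to terms xʲ·e^(−2κx) on [0, ∞), with ∫₀^∞ xʲ·e^(−2κx) dx = j!/(2κ)^(j+1).
State is unnormalized: ∫|u|² dx = 0.011159, and ∫u*·(−ħ²/2m · u'') dx = 0.0016530, so ⟨T⟩ = 0.0016530 / 0.011159.
⟨T⟩ = 0.14813.

0.148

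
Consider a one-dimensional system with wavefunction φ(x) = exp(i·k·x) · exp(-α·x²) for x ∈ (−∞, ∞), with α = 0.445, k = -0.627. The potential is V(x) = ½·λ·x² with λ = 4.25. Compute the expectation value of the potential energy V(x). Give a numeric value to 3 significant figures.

1.19

⟨V⟩ = ∫ V(x)·|φ|² dx / ∫|φ|² dx.
Gaussian moments: ∫x^(2j)·e^(−2αx²) dx = (2j−1)!!/(4α)^j · √(π/(2α)), odd powers integrate to 0; here √(π/(2α)) = 1.8788.
State is unnormalized: ∫|φ|² dx = 1.8788, and ∫φ*·V(x)·φ dx = 2.2429, so ⟨V⟩ = 2.2429 / 1.8788.
⟨V⟩ = 1.1938.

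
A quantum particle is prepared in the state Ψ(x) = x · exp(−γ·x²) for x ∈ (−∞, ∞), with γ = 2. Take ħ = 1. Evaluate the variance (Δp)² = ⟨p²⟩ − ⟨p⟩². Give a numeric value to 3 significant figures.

6.00

Compute ⟨p⟩ and ⟨p²⟩ separately; (Δp)² = ⟨p²⟩ − ⟨p⟩².
Expand each integrand as polynomial × e^(−2γx²) and use ∫x^(2j)·e^(−2γx²) dx = (2j−1)!!/(4γ)^j · √(π/(2γ)), odd powers → 0; here √(π/(2γ)) = 0.88623. Differentiate with the product rule, d/dx e^(−γx²) = −2γx·e^(−γx²).
Normalization: ∫|Ψ|² dx = 0.11078.
⟨p⟩ = 0.0000 and ⟨p²⟩ = 6.0000.
(Δp)² = 6.0000 − (0.0000)² = 6.0000.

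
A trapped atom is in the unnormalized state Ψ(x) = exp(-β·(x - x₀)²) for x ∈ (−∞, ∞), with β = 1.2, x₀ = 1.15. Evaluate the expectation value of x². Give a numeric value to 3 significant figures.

1.53

⟨x²⟩ = ∫ x²·|Ψ|² dx / ∫|Ψ|² dx (integrals over the domain).
Gaussian moments (u = x − x₀): ∫u^(2j)·e^(−2βu²) du = (2j−1)!!/(4β)^j · √(π/(2β)), odd powers integrate to 0; here √(π/(2β)) = 1.1441.
State is unnormalized: ∫|Ψ|² dx = 1.1441, and ∫Ψ*·x²·Ψ dx = 1.7514, so ⟨x²⟩ = 1.7514 / 1.1441.
⟨x²⟩ = 1.5308.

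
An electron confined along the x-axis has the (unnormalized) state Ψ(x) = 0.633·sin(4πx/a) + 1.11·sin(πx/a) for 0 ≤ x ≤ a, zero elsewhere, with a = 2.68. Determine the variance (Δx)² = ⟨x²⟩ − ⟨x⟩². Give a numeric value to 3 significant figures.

0.317

Compute ⟨x⟩ and ⟨x²⟩ separately, then (Δx)² = ⟨x²⟩ − ⟨x⟩².
On 0 ≤ x ≤ a (j ≠ l): ∫sin²(jπx/a) dx = a/2, ∫sin(jπx/a)·sin(lπx/a) dx = 0; diagonal moments ∫x·sin²(jπx/a) dx = a²/4, ∫x²·sin²(jπx/a) dx = a³·(1/6 − 1/(4j²π²)); cross terms ∫x·sin(jπx/a)·sin(lπx/a) dx = 0 for j + l even and −4jla²/(π²(j² − l²)²) for j + l odd, ∫x²·sin(jπx/a)·sin(lπx/a) dx = (−1)^(j+l)·4jla³/(π²(j² − l²)²); higher powers the same way via product-to-sum and parts.
Normalization: ∫|Ψ|² dx = 2.1879.
⟨x⟩ = 1.3068 and ⟨x²⟩ = 2.0249.
(Δx)² = 2.0249 − (1.3068)² = 0.31728.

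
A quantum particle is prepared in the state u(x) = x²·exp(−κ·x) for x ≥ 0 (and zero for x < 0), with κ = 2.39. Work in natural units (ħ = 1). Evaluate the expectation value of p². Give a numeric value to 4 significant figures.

1.904

p² u = −ħ² d²u/dx²; ⟨p²⟩ = −ħ² ∫ u*·u'' dx / ∫|u|² dx.
Differentiate x²·exp(−κ·x) with the product rule; every integrand then reduces to terms xʲ·e^(−2κx) on [0, ∞), with ∫₀^∞ xʲ·e^(−2κx) dx = j!/(2κ)^(j+1).
State is unnormalized: ∫|u|² dx = 0.0096177, and ∫u*·(−ħ² u'') dx = 0.018312, so ⟨p²⟩ = 0.018312 / 0.0096177.
⟨p²⟩ = 1.9040.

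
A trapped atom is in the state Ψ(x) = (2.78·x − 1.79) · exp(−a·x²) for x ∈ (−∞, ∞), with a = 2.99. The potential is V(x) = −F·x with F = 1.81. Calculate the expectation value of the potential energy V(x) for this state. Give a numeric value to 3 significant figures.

⟨V⟩ = ∫ V(x)·|Ψ|² dx / ∫|Ψ|² dx.
Expand each integrand as polynomial × e^(−2ax²) and use ∫x^(2j)·e^(−2ax²) dx = (2j−1)!!/(4a)^j · √(π/(2a)), odd powers → 0; here √(π/(2a)) = 0.72481.
State is unnormalized: ∫|Ψ|² dx = 2.7907, and ∫Ψ*·V(x)·Ψ dx = 1.0917, so ⟨V⟩ = 1.0917 / 2.7907.
⟨V⟩ = 0.39118.

0.391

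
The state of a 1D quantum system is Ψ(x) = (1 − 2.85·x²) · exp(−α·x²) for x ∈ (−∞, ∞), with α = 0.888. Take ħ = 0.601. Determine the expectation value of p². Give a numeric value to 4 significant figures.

1.719

p² Ψ = −ħ² d²Ψ/dx²; ⟨p²⟩ = −ħ² ∫ Ψ*·Ψ'' dx / ∫|Ψ|² dx.
Expand each integrand as polynomial × e^(−2αx²) and use ∫x^(2j)·e^(−2αx²) dx = (2j−1)!!/(4α)^j · √(π/(2α)), odd powers → 0; here √(π/(2α)) = 1.3300. Differentiate with the product rule, d/dx e^(−αx²) = −2αx·e^(−αx²).
State is unnormalized: ∫|Ψ|² dx = 1.7644, and ∫Ψ*·(−ħ² Ψ'') dx = 3.0336, so ⟨p²⟩ = 3.0336 / 1.7644.
⟨p²⟩ = 1.7193.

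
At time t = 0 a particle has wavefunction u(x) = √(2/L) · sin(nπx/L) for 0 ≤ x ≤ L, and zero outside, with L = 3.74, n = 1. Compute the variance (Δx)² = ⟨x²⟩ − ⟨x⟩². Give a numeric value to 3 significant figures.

Compute ⟨x⟩ and ⟨x²⟩ separately, then (Δx)² = ⟨x²⟩ − ⟨x⟩².
With sin²θ = (1 − cos2θ)/2 on 0 ≤ x ≤ L: ∫sin²(nπx/L) dx = L/2, ∫x·sin²(nπx/L) dx = L²/4, ∫x²·sin²(nπx/L) dx = L³·(1/6 − 1/(4n²π²)); higher powers xᵏ the same way, integrating xᵏ·cos(2nπx/L) by parts.
⟨x⟩ = 1.8700 and ⟨x²⟩ = 3.9539.
(Δx)² = 3.9539 − (1.8700)² = 0.45701.

0.457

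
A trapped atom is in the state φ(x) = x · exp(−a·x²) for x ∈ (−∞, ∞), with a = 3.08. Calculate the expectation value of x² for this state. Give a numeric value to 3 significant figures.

0.244

⟨x²⟩ = ∫ x²·|φ|² dx / ∫|φ|² dx (integrals over the domain).
Expand each integrand as polynomial × e^(−2ax²) and use ∫x^(2j)·e^(−2ax²) dx = (2j−1)!!/(4a)^j · √(π/(2a)), odd powers → 0; here √(π/(2a)) = 0.71414.
State is unnormalized: ∫|φ|² dx = 0.057966, and ∫φ*·x²·φ dx = 0.014115, so ⟨x²⟩ = 0.014115 / 0.057966.
⟨x²⟩ = 0.24351.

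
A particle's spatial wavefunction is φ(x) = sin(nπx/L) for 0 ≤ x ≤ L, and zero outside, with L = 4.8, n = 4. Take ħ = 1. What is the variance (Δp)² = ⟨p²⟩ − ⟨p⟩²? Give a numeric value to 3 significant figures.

Compute ⟨p⟩ and ⟨p²⟩ separately; (Δp)² = ⟨p²⟩ − ⟨p⟩².
d/dx sin(nπx/L) = (nπ/L)·cos(nπx/L) and d²/dx² sin(nπx/L) = −(nπ/L)²·sin(nπx/L); on 0 ≤ x ≤ L, ∫sin²(nπx/L) dx = L/2 and ∫sin(nπx/L)·cos(nπx/L) dx = 0.
Normalization: ∫|φ|² dx = 2.4000.
⟨p⟩ = 0.0000 and ⟨p²⟩ = 6.8539.
(Δp)² = 6.8539 − (0.0000)² = 6.8539.

6.85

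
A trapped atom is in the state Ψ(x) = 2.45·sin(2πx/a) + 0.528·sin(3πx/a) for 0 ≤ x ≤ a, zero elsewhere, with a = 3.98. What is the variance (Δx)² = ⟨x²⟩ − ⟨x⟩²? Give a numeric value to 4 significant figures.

Compute ⟨x⟩ and ⟨x²⟩ separately, then (Δx)² = ⟨x²⟩ − ⟨x⟩².
On 0 ≤ x ≤ a (j ≠ l): ∫sin²(jπx/a) dx = a/2, ∫sin(jπx/a)·sin(lπx/a) dx = 0; diagonal moments ∫x·sin²(jπx/a) dx = a²/4, ∫x²·sin²(jπx/a) dx = a³·(1/6 − 1/(4j²π²)); cross terms ∫x·sin(jπx/a)·sin(lπx/a) dx = 0 for j + l even and −4jla²/(π²(j² − l²)²) for j + l odd, ∫x²·sin(jπx/a)·sin(lπx/a) dx = (−1)^(j+l)·4jla³/(π²(j² − l²)²); higher powers the same way via product-to-sum and parts.
Normalization: ∫|Ψ|² dx = 12.500.
⟨x⟩ = 1.6711 and ⟨x²⟩ = 3.8152.
(Δx)² = 3.8152 − (1.6711)² = 1.0227.

1.023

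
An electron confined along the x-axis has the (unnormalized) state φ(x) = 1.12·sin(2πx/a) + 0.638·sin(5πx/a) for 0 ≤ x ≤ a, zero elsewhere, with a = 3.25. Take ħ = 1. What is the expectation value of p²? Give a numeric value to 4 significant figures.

p² φ = −ħ² d²φ/dx²; ⟨p²⟩ = −ħ² ∫ φ*·φ'' dx / ∫|φ|² dx.
d²/dx² sin(jπx/a) = −(jπ/a)²·sin(jπx/a); on 0 ≤ x ≤ a, ∫sin²(jπx/a) dx = a/2 and ∫sin(jπx/a)·sin(lπx/a) dx = 0 for j ≠ l, so only diagonal terms survive in ∫|φ|² and ∫φ·φ″; ∫φ·φ′ dx = [φ²/2] between the walls = 0.
State is unnormalized: ∫|φ|² dx = 2.6998, and ∫φ*·(−ħ² φ'') dx = 23.070, so ⟨p²⟩ = 23.070 / 2.6998.
⟨p²⟩ = 8.5450.

8.545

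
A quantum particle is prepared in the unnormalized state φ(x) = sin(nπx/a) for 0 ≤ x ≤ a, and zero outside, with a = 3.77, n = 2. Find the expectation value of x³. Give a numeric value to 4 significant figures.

⟨x³⟩ = ∫ x³·|φ|² dx / ∫|φ|² dx (integrals over the domain).
With sin²θ = (1 − cos2θ)/2 on 0 ≤ x ≤ a: ∫sin²(nπx/a) dx = a/2, ∫x·sin²(nπx/a) dx = a²/4, ∫x²·sin²(nπx/a) dx = a³·(1/6 − 1/(4n²π²)); higher powers xᵏ the same way, integrating xᵏ·cos(2nπx/a) by parts.
State is unnormalized: ∫|φ|² dx = 1.8850, and ∫φ*·x³·φ dx = 23.332, so ⟨x³⟩ = 23.332 / 1.8850.
⟨x³⟩ = 12.378.

12.38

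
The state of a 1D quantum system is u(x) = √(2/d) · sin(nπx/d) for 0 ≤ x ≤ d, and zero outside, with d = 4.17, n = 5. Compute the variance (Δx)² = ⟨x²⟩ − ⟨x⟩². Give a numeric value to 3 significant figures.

1.41

Compute ⟨x⟩ and ⟨x²⟩ separately, then (Δx)² = ⟨x²⟩ − ⟨x⟩².
With sin²θ = (1 − cos2θ)/2 on 0 ≤ x ≤ d: ∫sin²(nπx/d) dx = d/2, ∫x·sin²(nπx/d) dx = d²/4, ∫x²·sin²(nπx/d) dx = d³·(1/6 − 1/(4n²π²)); higher powers xᵏ the same way, integrating xᵏ·cos(2nπx/d) by parts.
⟨x⟩ = 2.0850 and ⟨x²⟩ = 5.7611.
(Δx)² = 5.7611 − (2.0850)² = 1.4138.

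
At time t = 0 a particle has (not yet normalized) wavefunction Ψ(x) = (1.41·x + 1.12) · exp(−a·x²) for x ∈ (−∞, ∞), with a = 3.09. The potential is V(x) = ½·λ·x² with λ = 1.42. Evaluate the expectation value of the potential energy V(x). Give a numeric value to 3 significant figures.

0.0705

⟨V⟩ = ∫ V(x)·|Ψ|² dx / ∫|Ψ|² dx.
Expand each integrand as polynomial × e^(−2ax²) and use ∫x^(2j)·e^(−2ax²) dx = (2j−1)!!/(4a)^j · √(π/(2a)), odd powers → 0; here √(π/(2a)) = 0.71299.
State is unnormalized: ∫|Ψ|² dx = 1.0091, and ∫Ψ*·V(x)·Ψ dx = 0.071139, so ⟨V⟩ = 0.071139 / 1.0091.
⟨V⟩ = 0.070501.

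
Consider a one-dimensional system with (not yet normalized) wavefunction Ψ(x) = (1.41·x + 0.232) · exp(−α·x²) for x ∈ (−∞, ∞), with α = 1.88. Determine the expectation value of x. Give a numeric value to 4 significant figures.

⟨x⟩ = ∫ x·|Ψ|² dx / ∫|Ψ|² dx (integrals over the domain).
Expand each integrand as polynomial × e^(−2αx²) and use ∫x^(2j)·e^(−2αx²) dx = (2j−1)!!/(4α)^j · √(π/(2α)), odd powers → 0; here √(π/(2α)) = 0.91407.
State is unnormalized: ∫|Ψ|² dx = 0.29086, and ∫Ψ*·x·Ψ dx = 0.079524, so ⟨x⟩ = 0.079524 / 0.29086.
⟨x⟩ = 0.27341.

0.2734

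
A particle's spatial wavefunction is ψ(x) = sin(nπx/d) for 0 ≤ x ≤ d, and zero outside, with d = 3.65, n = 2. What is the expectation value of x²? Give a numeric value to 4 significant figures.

4.272

⟨x²⟩ = ∫ x²·|ψ|² dx / ∫|ψ|² dx (integrals over the domain).
With sin²θ = (1 − cos2θ)/2 on 0 ≤ x ≤ d: ∫sin²(nπx/d) dx = d/2, ∫x·sin²(nπx/d) dx = d²/4, ∫x²·sin²(nπx/d) dx = d³·(1/6 − 1/(4n²π²)); higher powers xᵏ the same way, integrating xᵏ·cos(2nπx/d) by parts.
State is unnormalized: ∫|ψ|² dx = 1.8250, and ∫ψ*·x²·ψ dx = 7.7966, so ⟨x²⟩ = 7.7966 / 1.8250.
⟨x²⟩ = 4.2721.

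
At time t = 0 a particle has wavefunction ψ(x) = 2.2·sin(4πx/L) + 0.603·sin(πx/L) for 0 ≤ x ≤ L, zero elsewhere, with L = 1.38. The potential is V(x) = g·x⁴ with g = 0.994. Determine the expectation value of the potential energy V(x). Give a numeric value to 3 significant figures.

⟨V⟩ = ∫ V(x)·|ψ|² dx / ∫|ψ|² dx.
On 0 ≤ x ≤ L (j ≠ l): ∫sin²(jπx/L) dx = L/2, ∫sin(jπx/L)·sin(lπx/L) dx = 0; diagonal moments ∫x·sin²(jπx/L) dx = L²/4, ∫x²·sin²(jπx/L) dx = L³·(1/6 − 1/(4j²π²)); cross terms ∫x·sin(jπx/L)·sin(lπx/L) dx = 0 for j + l even and −4jlL²/(π²(j² − l²)²) for j + l odd, ∫x²·sin(jπx/L)·sin(lπx/L) dx = (−1)^(j+l)·4jlL³/(π²(j² − l²)²); higher powers the same way via product-to-sum and parts.
State is unnormalized: ∫|ψ|² dx = 3.5905, and ∫ψ*·V(x)·ψ dx = 2.2628, so ⟨V⟩ = 2.2628 / 3.5905.
⟨V⟩ = 0.63021.

0.630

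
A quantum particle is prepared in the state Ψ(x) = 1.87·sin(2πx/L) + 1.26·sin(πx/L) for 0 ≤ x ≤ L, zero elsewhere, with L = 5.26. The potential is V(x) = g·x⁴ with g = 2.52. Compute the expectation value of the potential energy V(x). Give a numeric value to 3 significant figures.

⟨V⟩ = ∫ V(x)·|Ψ|² dx / ∫|Ψ|² dx.
On 0 ≤ x ≤ L (j ≠ l): ∫sin²(jπx/L) dx = L/2, ∫sin(jπx/L)·sin(lπx/L) dx = 0; diagonal moments ∫x·sin²(jπx/L) dx = L²/4, ∫x²·sin²(jπx/L) dx = L³·(1/6 − 1/(4j²π²)); cross terms ∫x·sin(jπx/L)·sin(lπx/L) dx = 0 for j + l even and −4jlL²/(π²(j² − l²)²) for j + l odd, ∫x²·sin(jπx/L)·sin(lπx/L) dx = (−1)^(j+l)·4jlL³/(π²(j² − l²)²); higher powers the same way via product-to-sum and parts.
State is unnormalized: ∫|Ψ|² dx = 13.372, and ∫Ψ*·V(x)·Ψ dx = 1239.7, so ⟨V⟩ = 1239.7 / 13.372.
⟨V⟩ = 92.704.

92.7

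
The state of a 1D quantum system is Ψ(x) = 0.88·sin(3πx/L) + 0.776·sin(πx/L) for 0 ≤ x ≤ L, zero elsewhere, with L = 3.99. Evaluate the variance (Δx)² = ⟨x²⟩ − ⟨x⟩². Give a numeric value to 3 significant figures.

Compute ⟨x⟩ and ⟨x²⟩ separately, then (Δx)² = ⟨x²⟩ − ⟨x⟩².
On 0 ≤ x ≤ L (j ≠ l): ∫sin²(jπx/L) dx = L/2, ∫sin(jπx/L)·sin(lπx/L) dx = 0; diagonal moments ∫x·sin²(jπx/L) dx = L²/4, ∫x²·sin²(jπx/L) dx = L³·(1/6 − 1/(4j²π²)); cross terms ∫x·sin(jπx/L)·sin(lπx/L) dx = 0 for j + l even and −4jlL²/(π²(j² − l²)²) for j + l odd, ∫x²·sin(jπx/L)·sin(lπx/L) dx = (−1)^(j+l)·4jlL³/(π²(j² − l²)²); higher powers the same way via product-to-sum and parts.
Normalization: ∫|Ψ|² dx = 2.7463.
⟨x⟩ = 1.9950 and ⟨x²⟩ = 5.5036.
(Δx)² = 5.5036 − (1.9950)² = 1.5236.

1.52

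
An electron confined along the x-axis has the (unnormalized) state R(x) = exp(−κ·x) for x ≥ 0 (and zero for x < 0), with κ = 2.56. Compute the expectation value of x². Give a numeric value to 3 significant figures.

0.0763

⟨x²⟩ = ∫ x²·|R|² dx / ∫|R|² dx (integrals over the domain).
Every integrand reduces to terms xʲ·e^(−2κx) on [0, ∞); use ∫₀^∞ xʲ·e^(−2κx) dx = j!/(2κ)^(j+1).
State is unnormalized: ∫|R|² dx = 0.19531, and ∫R*·x²·R dx = 0.014901, so ⟨x²⟩ = 0.014901 / 0.19531.
⟨x²⟩ = 0.076294.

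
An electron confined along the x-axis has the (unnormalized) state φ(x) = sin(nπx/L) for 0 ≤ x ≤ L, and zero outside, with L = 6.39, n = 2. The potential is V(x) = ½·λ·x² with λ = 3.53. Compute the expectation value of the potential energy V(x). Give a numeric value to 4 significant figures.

23.11

⟨V⟩ = ∫ V(x)·|φ|² dx / ∫|φ|² dx.
With sin²θ = (1 − cos2θ)/2 on 0 ≤ x ≤ L: ∫sin²(nπx/L) dx = L/2, ∫x·sin²(nπx/L) dx = L²/4, ∫x²·sin²(nπx/L) dx = L³·(1/6 − 1/(4n²π²)); higher powers xᵏ the same way, integrating xᵏ·cos(2nπx/L) by parts.
State is unnormalized: ∫|φ|² dx = 3.1950, and ∫φ*·V(x)·φ dx = 73.837, so ⟨V⟩ = 73.837 / 3.1950.
⟨V⟩ = 23.110.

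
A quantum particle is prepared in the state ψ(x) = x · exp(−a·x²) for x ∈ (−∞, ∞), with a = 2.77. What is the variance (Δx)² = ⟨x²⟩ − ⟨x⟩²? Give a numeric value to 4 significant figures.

0.2708

Compute ⟨x⟩ and ⟨x²⟩ separately, then (Δx)² = ⟨x²⟩ − ⟨x⟩².
Expand each integrand as polynomial × e^(−2ax²) and use ∫x^(2j)·e^(−2ax²) dx = (2j−1)!!/(4a)^j · √(π/(2a)), odd powers → 0; here √(π/(2a)) = 0.75304.
Normalization: ∫|ψ|² dx = 0.067964.
⟨x⟩ = 0.0000 and ⟨x²⟩ = 0.27076.
(Δx)² = 0.27076 − (0.0000)² = 0.27076.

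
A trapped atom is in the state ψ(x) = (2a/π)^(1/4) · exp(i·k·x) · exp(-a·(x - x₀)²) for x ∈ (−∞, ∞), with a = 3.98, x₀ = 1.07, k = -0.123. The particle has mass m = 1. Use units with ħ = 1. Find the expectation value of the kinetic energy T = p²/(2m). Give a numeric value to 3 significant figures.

T = −(ħ²/2m) d²/dx², so ⟨T⟩ = −(ħ²/2m) ∫ ψ*·ψ'' dx; with m = 1.
Gaussian moments (u = x − x₀): ∫u^(2j)·e^(−2au²) du = (2j−1)!!/(4a)^j · √(π/(2a)), odd powers integrate to 0; here √(π/(2a)) = 0.62823. Derivatives: ψ′ = (ik − 2au)·ψ, ψ″ = ((ik − 2au)² − 2a)·ψ; the odd-in-u pieces drop out.
⟨T⟩ = 1.9976.

2.00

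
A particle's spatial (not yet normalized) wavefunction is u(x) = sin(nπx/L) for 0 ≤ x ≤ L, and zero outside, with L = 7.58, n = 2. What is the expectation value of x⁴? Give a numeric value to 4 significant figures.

579.8

⟨x⁴⟩ = ∫ x⁴·|u|² dx / ∫|u|² dx (integrals over the domain).
With sin²θ = (1 − cos2θ)/2 on 0 ≤ x ≤ L: ∫sin²(nπx/L) dx = L/2, ∫x·sin²(nπx/L) dx = L²/4, ∫x²·sin²(nπx/L) dx = L³·(1/6 − 1/(4n²π²)); higher powers xᵏ the same way, integrating xᵏ·cos(2nπx/L) by parts.
State is unnormalized: ∫|u|² dx = 3.7900, and ∫u*·x⁴·u dx = 2197.5, so ⟨x⁴⟩ = 2197.5 / 3.7900.
⟨x⁴⟩ = 579.80.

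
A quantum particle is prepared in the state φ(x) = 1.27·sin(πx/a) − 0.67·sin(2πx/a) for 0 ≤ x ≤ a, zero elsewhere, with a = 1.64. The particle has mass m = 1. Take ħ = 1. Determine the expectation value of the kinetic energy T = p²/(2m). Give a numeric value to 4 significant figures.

T = −(ħ²/2m) d²/dx², so ⟨T⟩ = −(ħ²/2m) ∫ φ*·φ'' dx / ∫|φ|² dx; with m = 1.
d²/dx² sin(jπx/a) = −(jπ/a)²·sin(jπx/a); on 0 ≤ x ≤ a, ∫sin²(jπx/a) dx = a/2 and ∫sin(jπx/a)·sin(lπx/a) dx = 0 for j ≠ l, so only diagonal terms survive in ∫|φ|² and ∫φ·φ″; ∫φ·φ′ dx = [φ²/2] between the walls = 0.
State is unnormalized: ∫|φ|² dx = 1.6907, and ∫φ*·(−ħ²/2m · φ'') dx = 5.1281, so ⟨T⟩ = 5.1281 / 1.6907.
⟨T⟩ = 3.0332.

3.033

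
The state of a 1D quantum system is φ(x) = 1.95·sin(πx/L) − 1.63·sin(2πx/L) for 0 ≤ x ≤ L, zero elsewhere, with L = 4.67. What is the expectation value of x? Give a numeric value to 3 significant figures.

3.16

⟨x⟩ = ∫ x·|φ|² dx / ∫|φ|² dx (integrals over the domain).
On 0 ≤ x ≤ L (j ≠ l): ∫sin²(jπx/L) dx = L/2, ∫sin(jπx/L)·sin(lπx/L) dx = 0; diagonal moments ∫x·sin²(jπx/L) dx = L²/4, ∫x²·sin²(jπx/L) dx = L³·(1/6 − 1/(4j²π²)); cross terms ∫x·sin(jπx/L)·sin(lπx/L) dx = 0 for j + l even and −4jlL²/(π²(j² − l²)²) for j + l odd, ∫x²·sin(jπx/L)·sin(lπx/L) dx = (−1)^(j+l)·4jlL³/(π²(j² − l²)²); higher powers the same way via product-to-sum and parts.
State is unnormalized: ∫|φ|² dx = 15.083, and ∫φ*·x·φ dx = 47.704, so ⟨x⟩ = 47.704 / 15.083.
⟨x⟩ = 3.1629.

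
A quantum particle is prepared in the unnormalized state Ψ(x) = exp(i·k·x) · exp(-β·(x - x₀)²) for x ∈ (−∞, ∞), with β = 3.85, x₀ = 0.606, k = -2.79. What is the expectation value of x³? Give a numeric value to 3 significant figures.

⟨x³⟩ = ∫ x³·|Ψ|² dx / ∫|Ψ|² dx (integrals over the domain).
Gaussian moments (u = x − x₀): ∫u^(2j)·e^(−2βu²) du = (2j−1)!!/(4β)^j · √(π/(2β)), odd powers integrate to 0; here √(π/(2β)) = 0.63875.
State is unnormalized: ∫|Ψ|² dx = 0.63875, and ∫Ψ*·x³·Ψ dx = 0.21756, so ⟨x³⟩ = 0.21756 / 0.63875.
⟨x³⟩ = 0.34060.

0.341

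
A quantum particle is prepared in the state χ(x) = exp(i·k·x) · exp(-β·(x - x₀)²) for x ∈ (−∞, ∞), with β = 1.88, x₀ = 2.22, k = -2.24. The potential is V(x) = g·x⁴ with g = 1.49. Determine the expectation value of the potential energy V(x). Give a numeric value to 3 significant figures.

42.1

⟨V⟩ = ∫ V(x)·|χ|² dx / ∫|χ|² dx.
Gaussian moments (u = x − x₀): ∫u^(2j)·e^(−2βu²) du = (2j−1)!!/(4β)^j · √(π/(2β)), odd powers integrate to 0; here √(π/(2β)) = 0.91407.
State is unnormalized: ∫|χ|² dx = 0.91407, and ∫χ*·V(x)·χ dx = 38.509, so ⟨V⟩ = 38.509 / 0.91407.
⟨V⟩ = 42.129.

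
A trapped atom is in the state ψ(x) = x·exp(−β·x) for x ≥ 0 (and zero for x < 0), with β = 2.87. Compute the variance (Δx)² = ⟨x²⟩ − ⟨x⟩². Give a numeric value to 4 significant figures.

Compute ⟨x⟩ and ⟨x²⟩ separately, then (Δx)² = ⟨x²⟩ − ⟨x⟩².
Every integrand reduces to terms xʲ·e^(−2βx) on [0, ∞); use ∫₀^∞ xʲ·e^(−2βx) dx = j!/(2β)^(j+1).
Normalization: ∫|ψ|² dx = 0.010575.
⟨x⟩ = 0.52265 and ⟨x²⟩ = 0.36421.
(Δx)² = 0.36421 − (0.52265)² = 0.091054.

0.09105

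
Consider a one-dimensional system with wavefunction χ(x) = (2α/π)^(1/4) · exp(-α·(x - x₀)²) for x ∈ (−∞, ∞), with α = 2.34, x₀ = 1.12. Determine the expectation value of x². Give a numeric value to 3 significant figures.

1.36

⟨x²⟩ = ∫ x²·|χ|² dx (integrals over the domain).
Gaussian moments (u = x − x₀): ∫u^(2j)·e^(−2αu²) du = (2j−1)!!/(4α)^j · √(π/(2α)), odd powers integrate to 0; here √(π/(2α)) = 0.81932.
⟨x²⟩ = 1.3612.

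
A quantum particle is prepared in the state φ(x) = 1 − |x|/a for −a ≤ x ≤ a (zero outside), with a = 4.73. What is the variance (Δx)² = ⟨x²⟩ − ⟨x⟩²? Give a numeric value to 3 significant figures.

Compute ⟨x⟩ and ⟨x²⟩ separately, then (Δx)² = ⟨x²⟩ − ⟨x⟩².
φ is even, so ∫ over [−a, a] = 2∫₀ᵃ with φ = 1 − x/a there: ∫₀ᵃ (1 − x/a)² dx = a/3, ∫₀ᵃ x²(1 − x/a)² dx = a³/30, ∫₀ᵃ x⁴(1 − x/a)² dx = a⁵/105.
Normalization: ∫|φ|² dx = 3.1533.
⟨x⟩ = 0.0000 and ⟨x²⟩ = 2.2373.
(Δx)² = 2.2373 − (0.0000)² = 2.2373.

2.24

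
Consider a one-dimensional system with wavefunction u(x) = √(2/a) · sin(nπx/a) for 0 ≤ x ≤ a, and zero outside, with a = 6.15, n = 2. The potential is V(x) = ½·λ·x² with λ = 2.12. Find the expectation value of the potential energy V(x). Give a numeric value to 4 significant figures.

12.86

⟨V⟩ = ∫ V(x)·|u|² dx.
With sin²θ = (1 − cos2θ)/2 on 0 ≤ x ≤ a: ∫sin²(nπx/a) dx = a/2, ∫x·sin²(nπx/a) dx = a²/4, ∫x²·sin²(nπx/a) dx = a³·(1/6 − 1/(4n²π²)); higher powers xᵏ the same way, integrating xᵏ·cos(2nπx/a) by parts.
⟨V⟩ = 12.856.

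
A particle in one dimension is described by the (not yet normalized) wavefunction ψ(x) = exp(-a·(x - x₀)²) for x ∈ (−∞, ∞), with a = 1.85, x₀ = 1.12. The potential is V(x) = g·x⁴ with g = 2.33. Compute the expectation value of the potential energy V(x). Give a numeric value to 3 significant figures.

6.16

⟨V⟩ = ∫ V(x)·|ψ|² dx / ∫|ψ|² dx.
Gaussian moments (u = x − x₀): ∫u^(2j)·e^(−2au²) du = (2j−1)!!/(4a)^j · √(π/(2a)), odd powers integrate to 0; here √(π/(2a)) = 0.92145.
State is unnormalized: ∫|ψ|² dx = 0.92145, and ∫ψ*·V(x)·ψ dx = 5.6796, so ⟨V⟩ = 5.6796 / 0.92145.
⟨V⟩ = 6.1637.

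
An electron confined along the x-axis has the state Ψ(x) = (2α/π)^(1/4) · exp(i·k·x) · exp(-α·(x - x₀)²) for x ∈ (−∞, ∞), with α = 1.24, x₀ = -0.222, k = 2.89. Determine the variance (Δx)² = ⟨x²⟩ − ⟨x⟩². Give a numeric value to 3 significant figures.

Compute ⟨x⟩ and ⟨x²⟩ separately, then (Δx)² = ⟨x²⟩ − ⟨x⟩².
Gaussian moments (u = x − x₀): ∫u^(2j)·e^(−2αu²) du = (2j−1)!!/(4α)^j · √(π/(2α)), odd powers integrate to 0; here √(π/(2α)) = 1.1255.
⟨x⟩ = -0.22200 and ⟨x²⟩ = 0.25090.
(Δx)² = 0.25090 − (-0.22200)² = 0.20161.

0.202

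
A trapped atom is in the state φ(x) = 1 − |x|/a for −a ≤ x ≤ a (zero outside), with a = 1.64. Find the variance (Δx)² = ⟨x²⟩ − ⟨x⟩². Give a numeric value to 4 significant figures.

0.2690

Compute ⟨x⟩ and ⟨x²⟩ separately, then (Δx)² = ⟨x²⟩ − ⟨x⟩².
φ is even, so ∫ over [−a, a] = 2∫₀ᵃ with φ = 1 − x/a there: ∫₀ᵃ (1 − x/a)² dx = a/3, ∫₀ᵃ x²(1 − x/a)² dx = a³/30, ∫₀ᵃ x⁴(1 − x/a)² dx = a⁵/105.
Normalization: ∫|φ|² dx = 1.0933.
⟨x⟩ = 0.0000 and ⟨x²⟩ = 0.26896.
(Δx)² = 0.26896 − (0.0000)² = 0.26896.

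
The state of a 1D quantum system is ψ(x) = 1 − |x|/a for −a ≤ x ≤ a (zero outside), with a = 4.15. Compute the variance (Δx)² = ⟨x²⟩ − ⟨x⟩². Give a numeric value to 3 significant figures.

1.72

Compute ⟨x⟩ and ⟨x²⟩ separately, then (Δx)² = ⟨x²⟩ − ⟨x⟩².
ψ is even, so ∫ over [−a, a] = 2∫₀ᵃ with ψ = 1 − x/a there: ∫₀ᵃ (1 − x/a)² dx = a/3, ∫₀ᵃ x²(1 − x/a)² dx = a³/30, ∫₀ᵃ x⁴(1 − x/a)² dx = a⁵/105.
Normalization: ∫|ψ|² dx = 2.7667.
⟨x⟩ = 0.0000 and ⟨x²⟩ = 1.7223.
(Δx)² = 1.7223 − (0.0000)² = 1.7223.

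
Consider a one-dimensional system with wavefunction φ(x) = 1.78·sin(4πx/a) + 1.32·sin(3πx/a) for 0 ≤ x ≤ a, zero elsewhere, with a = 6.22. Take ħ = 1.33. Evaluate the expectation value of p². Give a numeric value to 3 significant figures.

6.10

p² φ = −ħ² d²φ/dx²; ⟨p²⟩ = −ħ² ∫ φ*·φ'' dx / ∫|φ|² dx.
d²/dx² sin(jπx/a) = −(jπ/a)²·sin(jπx/a); on 0 ≤ x ≤ a, ∫sin²(jπx/a) dx = a/2 and ∫sin(jπx/a)·sin(lπx/a) dx = 0 for j ≠ l, so only diagonal terms survive in ∫|φ|² and ∫φ·φ″; ∫φ·φ′ dx = [φ²/2] between the walls = 0.
State is unnormalized: ∫|φ|² dx = 15.273, and ∫φ*·(−ħ² φ'') dx = 93.152, so ⟨p²⟩ = 93.152 / 15.273.
⟨p²⟩ = 6.0993.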